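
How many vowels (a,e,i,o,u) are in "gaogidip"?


Input: gaogidip
Checking each character:
  'g' at position 0: consonant
  'a' at position 1: vowel (running total: 1)
  'o' at position 2: vowel (running total: 2)
  'g' at position 3: consonant
  'i' at position 4: vowel (running total: 3)
  'd' at position 5: consonant
  'i' at position 6: vowel (running total: 4)
  'p' at position 7: consonant
Total vowels: 4

4


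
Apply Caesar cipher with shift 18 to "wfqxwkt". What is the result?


Caesar cipher: shift "wfqxwkt" by 18
  'w' (pos 22) + 18 = pos 14 = 'o'
  'f' (pos 5) + 18 = pos 23 = 'x'
  'q' (pos 16) + 18 = pos 8 = 'i'
  'x' (pos 23) + 18 = pos 15 = 'p'
  'w' (pos 22) + 18 = pos 14 = 'o'
  'k' (pos 10) + 18 = pos 2 = 'c'
  't' (pos 19) + 18 = pos 11 = 'l'
Result: oxipocl

oxipocl


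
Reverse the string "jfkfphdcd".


Input: jfkfphdcd
Reading characters right to left:
  Position 8: 'd'
  Position 7: 'c'
  Position 6: 'd'
  Position 5: 'h'
  Position 4: 'p'
  Position 3: 'f'
  Position 2: 'k'
  Position 1: 'f'
  Position 0: 'j'
Reversed: dcdhpfkfj

dcdhpfkfj


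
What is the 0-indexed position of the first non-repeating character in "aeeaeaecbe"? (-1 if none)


Input: aeeaeaecbe
Character frequencies:
  'a': 3
  'b': 1
  'c': 1
  'e': 5
Scanning left to right for freq == 1:
  Position 0 ('a'): freq=3, skip
  Position 1 ('e'): freq=5, skip
  Position 2 ('e'): freq=5, skip
  Position 3 ('a'): freq=3, skip
  Position 4 ('e'): freq=5, skip
  Position 5 ('a'): freq=3, skip
  Position 6 ('e'): freq=5, skip
  Position 7 ('c'): unique! => answer = 7

7


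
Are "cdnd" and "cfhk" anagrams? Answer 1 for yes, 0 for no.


Strings: "cdnd", "cfhk"
Sorted first:  cddn
Sorted second: cfhk
Differ at position 1: 'd' vs 'f' => not anagrams

0


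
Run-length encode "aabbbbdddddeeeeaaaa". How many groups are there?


Input: aabbbbdddddeeeeaaaa
Scanning for consecutive runs:
  Group 1: 'a' x 2 (positions 0-1)
  Group 2: 'b' x 4 (positions 2-5)
  Group 3: 'd' x 5 (positions 6-10)
  Group 4: 'e' x 4 (positions 11-14)
  Group 5: 'a' x 4 (positions 15-18)
Total groups: 5

5


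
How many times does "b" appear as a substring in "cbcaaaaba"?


Searching for "b" in "cbcaaaaba"
Scanning each position:
  Position 0: "c" => no
  Position 1: "b" => MATCH
  Position 2: "c" => no
  Position 3: "a" => no
  Position 4: "a" => no
  Position 5: "a" => no
  Position 6: "a" => no
  Position 7: "b" => MATCH
  Position 8: "a" => no
Total occurrences: 2

2


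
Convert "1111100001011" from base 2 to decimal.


Input: "1111100001011" in base 2
Positional expansion:
  Digit '1' (value 1) x 2^12 = 4096
  Digit '1' (value 1) x 2^11 = 2048
  Digit '1' (value 1) x 2^10 = 1024
  Digit '1' (value 1) x 2^9 = 512
  Digit '1' (value 1) x 2^8 = 256
  Digit '0' (value 0) x 2^7 = 0
  Digit '0' (value 0) x 2^6 = 0
  Digit '0' (value 0) x 2^5 = 0
  Digit '0' (value 0) x 2^4 = 0
  Digit '1' (value 1) x 2^3 = 8
  Digit '0' (value 0) x 2^2 = 0
  Digit '1' (value 1) x 2^1 = 2
  Digit '1' (value 1) x 2^0 = 1
Sum = 7947

7947


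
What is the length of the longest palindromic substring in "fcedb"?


Input: "fcedb"
Checking substrings for palindromes:
  No multi-char palindromic substrings found
Longest palindromic substring: "f" with length 1

1


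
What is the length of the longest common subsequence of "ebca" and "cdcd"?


LCS of "ebca" and "cdcd"
DP table:
           c    d    c    d
      0    0    0    0    0
  e   0    0    0    0    0
  b   0    0    0    0    0
  c   0    1    1    1    1
  a   0    1    1    1    1
LCS length = dp[4][4] = 1

1


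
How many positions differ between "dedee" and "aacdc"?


Comparing "dedee" and "aacdc" position by position:
  Position 0: 'd' vs 'a' => DIFFER
  Position 1: 'e' vs 'a' => DIFFER
  Position 2: 'd' vs 'c' => DIFFER
  Position 3: 'e' vs 'd' => DIFFER
  Position 4: 'e' vs 'c' => DIFFER
Positions that differ: 5

5


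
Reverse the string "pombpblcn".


Input: pombpblcn
Reading characters right to left:
  Position 8: 'n'
  Position 7: 'c'
  Position 6: 'l'
  Position 5: 'b'
  Position 4: 'p'
  Position 3: 'b'
  Position 2: 'm'
  Position 1: 'o'
  Position 0: 'p'
Reversed: nclbpbmop

nclbpbmop


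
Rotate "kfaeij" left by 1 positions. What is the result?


Input: "kfaeij", rotate left by 1
First 1 characters: "k"
Remaining characters: "faeij"
Concatenate remaining + first: "faeij" + "k" = "faeijk"

faeijk


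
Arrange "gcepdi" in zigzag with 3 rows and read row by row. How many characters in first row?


Zigzag "gcepdi" into 3 rows:
Placing characters:
  'g' => row 0
  'c' => row 1
  'e' => row 2
  'p' => row 1
  'd' => row 0
  'i' => row 1
Rows:
  Row 0: "gd"
  Row 1: "cpi"
  Row 2: "e"
First row length: 2

2


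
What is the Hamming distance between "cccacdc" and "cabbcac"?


Comparing "cccacdc" and "cabbcac" position by position:
  Position 0: 'c' vs 'c' => same
  Position 1: 'c' vs 'a' => differ
  Position 2: 'c' vs 'b' => differ
  Position 3: 'a' vs 'b' => differ
  Position 4: 'c' vs 'c' => same
  Position 5: 'd' vs 'a' => differ
  Position 6: 'c' vs 'c' => same
Total differences (Hamming distance): 4

4


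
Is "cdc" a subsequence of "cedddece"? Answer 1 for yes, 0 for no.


Check if "cdc" is a subsequence of "cedddece"
Greedy scan:
  Position 0 ('c'): matches sub[0] = 'c'
  Position 1 ('e'): no match needed
  Position 2 ('d'): matches sub[1] = 'd'
  Position 3 ('d'): no match needed
  Position 4 ('d'): no match needed
  Position 5 ('e'): no match needed
  Position 6 ('c'): matches sub[2] = 'c'
  Position 7 ('e'): no match needed
All 3 characters matched => is a subsequence

1


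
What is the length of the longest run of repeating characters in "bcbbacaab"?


Input: "bcbbacaab"
Scanning for longest run:
  Position 1 ('c'): new char, reset run to 1
  Position 2 ('b'): new char, reset run to 1
  Position 3 ('b'): continues run of 'b', length=2
  Position 4 ('a'): new char, reset run to 1
  Position 5 ('c'): new char, reset run to 1
  Position 6 ('a'): new char, reset run to 1
  Position 7 ('a'): continues run of 'a', length=2
  Position 8 ('b'): new char, reset run to 1
Longest run: 'b' with length 2

2


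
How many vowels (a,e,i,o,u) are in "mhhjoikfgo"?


Input: mhhjoikfgo
Checking each character:
  'm' at position 0: consonant
  'h' at position 1: consonant
  'h' at position 2: consonant
  'j' at position 3: consonant
  'o' at position 4: vowel (running total: 1)
  'i' at position 5: vowel (running total: 2)
  'k' at position 6: consonant
  'f' at position 7: consonant
  'g' at position 8: consonant
  'o' at position 9: vowel (running total: 3)
Total vowels: 3

3


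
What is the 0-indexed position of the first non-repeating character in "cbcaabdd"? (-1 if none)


Input: cbcaabdd
Character frequencies:
  'a': 2
  'b': 2
  'c': 2
  'd': 2
Scanning left to right for freq == 1:
  Position 0 ('c'): freq=2, skip
  Position 1 ('b'): freq=2, skip
  Position 2 ('c'): freq=2, skip
  Position 3 ('a'): freq=2, skip
  Position 4 ('a'): freq=2, skip
  Position 5 ('b'): freq=2, skip
  Position 6 ('d'): freq=2, skip
  Position 7 ('d'): freq=2, skip
  No unique character found => answer = -1

-1


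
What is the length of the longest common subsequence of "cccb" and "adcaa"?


LCS of "cccb" and "adcaa"
DP table:
           a    d    c    a    a
      0    0    0    0    0    0
  c   0    0    0    1    1    1
  c   0    0    0    1    1    1
  c   0    0    0    1    1    1
  b   0    0    0    1    1    1
LCS length = dp[4][5] = 1

1


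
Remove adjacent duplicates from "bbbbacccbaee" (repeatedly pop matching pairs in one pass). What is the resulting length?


Input: bbbbacccbaee
Stack-based adjacent duplicate removal:
  Read 'b': push. Stack: b
  Read 'b': matches stack top 'b' => pop. Stack: (empty)
  Read 'b': push. Stack: b
  Read 'b': matches stack top 'b' => pop. Stack: (empty)
  Read 'a': push. Stack: a
  Read 'c': push. Stack: ac
  Read 'c': matches stack top 'c' => pop. Stack: a
  Read 'c': push. Stack: ac
  Read 'b': push. Stack: acb
  Read 'a': push. Stack: acba
  Read 'e': push. Stack: acbae
  Read 'e': matches stack top 'e' => pop. Stack: acba
Final stack: "acba" (length 4)

4


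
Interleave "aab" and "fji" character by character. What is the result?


Interleaving "aab" and "fji":
  Position 0: 'a' from first, 'f' from second => "af"
  Position 1: 'a' from first, 'j' from second => "aj"
  Position 2: 'b' from first, 'i' from second => "bi"
Result: afajbi

afajbi


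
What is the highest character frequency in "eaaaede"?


Input: eaaaede
Character counts:
  'a': 3
  'd': 1
  'e': 3
Maximum frequency: 3

3


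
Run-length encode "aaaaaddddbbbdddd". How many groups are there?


Input: aaaaaddddbbbdddd
Scanning for consecutive runs:
  Group 1: 'a' x 5 (positions 0-4)
  Group 2: 'd' x 4 (positions 5-8)
  Group 3: 'b' x 3 (positions 9-11)
  Group 4: 'd' x 4 (positions 12-15)
Total groups: 4

4


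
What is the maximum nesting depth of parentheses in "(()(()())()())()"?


Input: "(()(()())()())()"
Tracking depth:
  Position 0 '(': depth becomes 1
  Position 1 '(': depth becomes 2
  Position 2 ')': depth becomes 1
  Position 3 '(': depth becomes 2
  Position 4 '(': depth becomes 3
  Position 5 ')': depth becomes 2
  Position 6 '(': depth becomes 3
  Position 7 ')': depth becomes 2
  Position 8 ')': depth becomes 1
  Position 9 '(': depth becomes 2
  Position 10 ')': depth becomes 1
  Position 11 '(': depth becomes 2
  Position 12 ')': depth becomes 1
  Position 13 ')': depth becomes 0
  Position 14 '(': depth becomes 1
  Position 15 ')': depth becomes 0
Maximum depth reached: 3

3


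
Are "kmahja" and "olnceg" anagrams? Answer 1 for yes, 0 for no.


Strings: "kmahja", "olnceg"
Sorted first:  aahjkm
Sorted second: ceglno
Differ at position 0: 'a' vs 'c' => not anagrams

0


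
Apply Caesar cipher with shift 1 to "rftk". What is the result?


Caesar cipher: shift "rftk" by 1
  'r' (pos 17) + 1 = pos 18 = 's'
  'f' (pos 5) + 1 = pos 6 = 'g'
  't' (pos 19) + 1 = pos 20 = 'u'
  'k' (pos 10) + 1 = pos 11 = 'l'
Result: sgul

sgul


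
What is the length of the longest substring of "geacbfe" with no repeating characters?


Input: "geacbfe"
Sliding window (track last position of each char):
  Position 0 ('g'): window [0,0] length 1 -- new best
  Position 1 ('e'): window [0,1] length 2 -- new best
  Position 2 ('a'): window [0,2] length 3 -- new best
  Position 3 ('c'): window [0,3] length 4 -- new best
  Position 4 ('b'): window [0,4] length 5 -- new best
  Position 5 ('f'): window [0,5] length 6 -- new best
  Position 6 ('e'): repeat (last at 1), move window start to 2
  Position 6 ('e'): window [2,6] length 5
Longest substring with no repeats: "geacbf" with length 6

6


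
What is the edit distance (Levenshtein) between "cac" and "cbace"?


Computing edit distance: "cac" -> "cbace"
DP table:
           c    b    a    c    e
      0    1    2    3    4    5
  c   1    0    1    2    3    4
  a   2    1    1    1    2    3
  c   3    2    2    2    1    2
Edit distance = dp[3][5] = 2

2


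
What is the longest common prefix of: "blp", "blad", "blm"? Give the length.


Words: blp, blad, blm
  Position 0: all 'b' => match
  Position 1: all 'l' => match
  Position 2: ('p', 'a', 'm') => mismatch, stop
LCP = "bl" (length 2)

2


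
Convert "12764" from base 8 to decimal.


Input: "12764" in base 8
Positional expansion:
  Digit '1' (value 1) x 8^4 = 4096
  Digit '2' (value 2) x 8^3 = 1024
  Digit '7' (value 7) x 8^2 = 448
  Digit '6' (value 6) x 8^1 = 48
  Digit '4' (value 4) x 8^0 = 4
Sum = 5620

5620


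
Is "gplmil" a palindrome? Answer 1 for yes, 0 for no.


Input: gplmil
Reversed: limlpg
  Compare pos 0 ('g') with pos 5 ('l'): MISMATCH
  Compare pos 1 ('p') with pos 4 ('i'): MISMATCH
  Compare pos 2 ('l') with pos 3 ('m'): MISMATCH
Result: not a palindrome

0


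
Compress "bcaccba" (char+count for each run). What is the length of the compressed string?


Input: bcaccba
Runs:
  'b' x 1 => "b1"
  'c' x 1 => "c1"
  'a' x 1 => "a1"
  'c' x 2 => "c2"
  'b' x 1 => "b1"
  'a' x 1 => "a1"
Compressed: "b1c1a1c2b1a1"
Compressed length: 12

12


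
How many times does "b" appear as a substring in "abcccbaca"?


Searching for "b" in "abcccbaca"
Scanning each position:
  Position 0: "a" => no
  Position 1: "b" => MATCH
  Position 2: "c" => no
  Position 3: "c" => no
  Position 4: "c" => no
  Position 5: "b" => MATCH
  Position 6: "a" => no
  Position 7: "c" => no
  Position 8: "a" => no
Total occurrences: 2

2


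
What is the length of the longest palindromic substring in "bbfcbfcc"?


Input: "bbfcbfcc"
Checking substrings for palindromes:
  [0:2] "bb" (len 2) => palindrome
  [6:8] "cc" (len 2) => palindrome
Longest palindromic substring: "bb" with length 2

2


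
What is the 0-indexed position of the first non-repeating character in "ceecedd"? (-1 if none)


Input: ceecedd
Character frequencies:
  'c': 2
  'd': 2
  'e': 3
Scanning left to right for freq == 1:
  Position 0 ('c'): freq=2, skip
  Position 1 ('e'): freq=3, skip
  Position 2 ('e'): freq=3, skip
  Position 3 ('c'): freq=2, skip
  Position 4 ('e'): freq=3, skip
  Position 5 ('d'): freq=2, skip
  Position 6 ('d'): freq=2, skip
  No unique character found => answer = -1

-1


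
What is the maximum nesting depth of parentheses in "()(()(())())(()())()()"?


Input: "()(()(())())(()())()()"
Tracking depth:
  Position 0 '(': depth becomes 1
  Position 1 ')': depth becomes 0
  Position 2 '(': depth becomes 1
  Position 3 '(': depth becomes 2
  Position 4 ')': depth becomes 1
  Position 5 '(': depth becomes 2
  Position 6 '(': depth becomes 3
  Position 7 ')': depth becomes 2
  Position 8 ')': depth becomes 1
  Position 9 '(': depth becomes 2
  Position 10 ')': depth becomes 1
  Position 11 ')': depth becomes 0
  Position 12 '(': depth becomes 1
  Position 13 '(': depth becomes 2
  Position 14 ')': depth becomes 1
  Position 15 '(': depth becomes 2
  Position 16 ')': depth becomes 1
  Position 17 ')': depth becomes 0
  Position 18 '(': depth becomes 1
  Position 19 ')': depth becomes 0
  Position 20 '(': depth becomes 1
  Position 21 ')': depth becomes 0
Maximum depth reached: 3

3


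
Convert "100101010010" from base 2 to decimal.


Input: "100101010010" in base 2
Positional expansion:
  Digit '1' (value 1) x 2^11 = 2048
  Digit '0' (value 0) x 2^10 = 0
  Digit '0' (value 0) x 2^9 = 0
  Digit '1' (value 1) x 2^8 = 256
  Digit '0' (value 0) x 2^7 = 0
  Digit '1' (value 1) x 2^6 = 64
  Digit '0' (value 0) x 2^5 = 0
  Digit '1' (value 1) x 2^4 = 16
  Digit '0' (value 0) x 2^3 = 0
  Digit '0' (value 0) x 2^2 = 0
  Digit '1' (value 1) x 2^1 = 2
  Digit '0' (value 0) x 2^0 = 0
Sum = 2386

2386


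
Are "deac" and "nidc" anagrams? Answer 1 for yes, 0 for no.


Strings: "deac", "nidc"
Sorted first:  acde
Sorted second: cdin
Differ at position 0: 'a' vs 'c' => not anagrams

0


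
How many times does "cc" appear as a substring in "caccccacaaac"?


Searching for "cc" in "caccccacaaac"
Scanning each position:
  Position 0: "ca" => no
  Position 1: "ac" => no
  Position 2: "cc" => MATCH
  Position 3: "cc" => MATCH
  Position 4: "cc" => MATCH
  Position 5: "ca" => no
  Position 6: "ac" => no
  Position 7: "ca" => no
  Position 8: "aa" => no
  Position 9: "aa" => no
  Position 10: "ac" => no
Total occurrences: 3

3


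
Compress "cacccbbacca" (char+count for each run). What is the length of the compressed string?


Input: cacccbbacca
Runs:
  'c' x 1 => "c1"
  'a' x 1 => "a1"
  'c' x 3 => "c3"
  'b' x 2 => "b2"
  'a' x 1 => "a1"
  'c' x 2 => "c2"
  'a' x 1 => "a1"
Compressed: "c1a1c3b2a1c2a1"
Compressed length: 14

14


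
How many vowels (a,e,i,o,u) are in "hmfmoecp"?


Input: hmfmoecp
Checking each character:
  'h' at position 0: consonant
  'm' at position 1: consonant
  'f' at position 2: consonant
  'm' at position 3: consonant
  'o' at position 4: vowel (running total: 1)
  'e' at position 5: vowel (running total: 2)
  'c' at position 6: consonant
  'p' at position 7: consonant
Total vowels: 2

2


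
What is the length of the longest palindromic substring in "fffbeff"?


Input: "fffbeff"
Checking substrings for palindromes:
  [0:3] "fff" (len 3) => palindrome
  [0:2] "ff" (len 2) => palindrome
  [1:3] "ff" (len 2) => palindrome
  [5:7] "ff" (len 2) => palindrome
Longest palindromic substring: "fff" with length 3

3


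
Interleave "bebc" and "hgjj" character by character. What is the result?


Interleaving "bebc" and "hgjj":
  Position 0: 'b' from first, 'h' from second => "bh"
  Position 1: 'e' from first, 'g' from second => "eg"
  Position 2: 'b' from first, 'j' from second => "bj"
  Position 3: 'c' from first, 'j' from second => "cj"
Result: bhegbjcj

bhegbjcj


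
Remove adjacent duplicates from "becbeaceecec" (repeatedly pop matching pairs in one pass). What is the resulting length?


Input: becbeaceecec
Stack-based adjacent duplicate removal:
  Read 'b': push. Stack: b
  Read 'e': push. Stack: be
  Read 'c': push. Stack: bec
  Read 'b': push. Stack: becb
  Read 'e': push. Stack: becbe
  Read 'a': push. Stack: becbea
  Read 'c': push. Stack: becbeac
  Read 'e': push. Stack: becbeace
  Read 'e': matches stack top 'e' => pop. Stack: becbeac
  Read 'c': matches stack top 'c' => pop. Stack: becbea
  Read 'e': push. Stack: becbeae
  Read 'c': push. Stack: becbeaec
Final stack: "becbeaec" (length 8)

8


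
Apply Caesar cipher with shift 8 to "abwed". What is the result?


Caesar cipher: shift "abwed" by 8
  'a' (pos 0) + 8 = pos 8 = 'i'
  'b' (pos 1) + 8 = pos 9 = 'j'
  'w' (pos 22) + 8 = pos 4 = 'e'
  'e' (pos 4) + 8 = pos 12 = 'm'
  'd' (pos 3) + 8 = pos 11 = 'l'
Result: ijeml

ijeml


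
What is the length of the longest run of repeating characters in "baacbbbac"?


Input: "baacbbbac"
Scanning for longest run:
  Position 1 ('a'): new char, reset run to 1
  Position 2 ('a'): continues run of 'a', length=2
  Position 3 ('c'): new char, reset run to 1
  Position 4 ('b'): new char, reset run to 1
  Position 5 ('b'): continues run of 'b', length=2
  Position 6 ('b'): continues run of 'b', length=3
  Position 7 ('a'): new char, reset run to 1
  Position 8 ('c'): new char, reset run to 1
Longest run: 'b' with length 3

3


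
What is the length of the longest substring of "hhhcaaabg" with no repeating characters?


Input: "hhhcaaabg"
Sliding window (track last position of each char):
  Position 0 ('h'): window [0,0] length 1 -- new best
  Position 1 ('h'): repeat (last at 0), move window start to 1
  Position 1 ('h'): window [1,1] length 1
  Position 2 ('h'): repeat (last at 1), move window start to 2
  Position 2 ('h'): window [2,2] length 1
  Position 3 ('c'): window [2,3] length 2 -- new best
  Position 4 ('a'): window [2,4] length 3 -- new best
  Position 5 ('a'): repeat (last at 4), move window start to 5
  Position 5 ('a'): window [5,5] length 1
  Position 6 ('a'): repeat (last at 5), move window start to 6
  Position 6 ('a'): window [6,6] length 1
  Position 7 ('b'): window [6,7] length 2
  Position 8 ('g'): window [6,8] length 3
Longest substring with no repeats: "hca" with length 3

3


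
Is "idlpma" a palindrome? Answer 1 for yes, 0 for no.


Input: idlpma
Reversed: ampldi
  Compare pos 0 ('i') with pos 5 ('a'): MISMATCH
  Compare pos 1 ('d') with pos 4 ('m'): MISMATCH
  Compare pos 2 ('l') with pos 3 ('p'): MISMATCH
Result: not a palindrome

0


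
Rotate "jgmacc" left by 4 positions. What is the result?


Input: "jgmacc", rotate left by 4
First 4 characters: "jgma"
Remaining characters: "cc"
Concatenate remaining + first: "cc" + "jgma" = "ccjgma"

ccjgma


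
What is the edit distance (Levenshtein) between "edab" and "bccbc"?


Computing edit distance: "edab" -> "bccbc"
DP table:
           b    c    c    b    c
      0    1    2    3    4    5
  e   1    1    2    3    4    5
  d   2    2    2    3    4    5
  a   3    3    3    3    4    5
  b   4    3    4    4    3    4
Edit distance = dp[4][5] = 4

4


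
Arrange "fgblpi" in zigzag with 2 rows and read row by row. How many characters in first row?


Zigzag "fgblpi" into 2 rows:
Placing characters:
  'f' => row 0
  'g' => row 1
  'b' => row 0
  'l' => row 1
  'p' => row 0
  'i' => row 1
Rows:
  Row 0: "fbp"
  Row 1: "gli"
First row length: 3

3


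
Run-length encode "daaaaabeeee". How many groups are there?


Input: daaaaabeeee
Scanning for consecutive runs:
  Group 1: 'd' x 1 (positions 0-0)
  Group 2: 'a' x 5 (positions 1-5)
  Group 3: 'b' x 1 (positions 6-6)
  Group 4: 'e' x 4 (positions 7-10)
Total groups: 4

4


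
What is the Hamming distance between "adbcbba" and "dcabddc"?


Comparing "adbcbba" and "dcabddc" position by position:
  Position 0: 'a' vs 'd' => differ
  Position 1: 'd' vs 'c' => differ
  Position 2: 'b' vs 'a' => differ
  Position 3: 'c' vs 'b' => differ
  Position 4: 'b' vs 'd' => differ
  Position 5: 'b' vs 'd' => differ
  Position 6: 'a' vs 'c' => differ
Total differences (Hamming distance): 7

7


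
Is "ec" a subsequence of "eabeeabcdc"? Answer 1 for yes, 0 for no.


Check if "ec" is a subsequence of "eabeeabcdc"
Greedy scan:
  Position 0 ('e'): matches sub[0] = 'e'
  Position 1 ('a'): no match needed
  Position 2 ('b'): no match needed
  Position 3 ('e'): no match needed
  Position 4 ('e'): no match needed
  Position 5 ('a'): no match needed
  Position 6 ('b'): no match needed
  Position 7 ('c'): matches sub[1] = 'c'
  Position 8 ('d'): no match needed
  Position 9 ('c'): no match needed
All 2 characters matched => is a subsequence

1


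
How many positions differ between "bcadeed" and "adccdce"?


Comparing "bcadeed" and "adccdce" position by position:
  Position 0: 'b' vs 'a' => DIFFER
  Position 1: 'c' vs 'd' => DIFFER
  Position 2: 'a' vs 'c' => DIFFER
  Position 3: 'd' vs 'c' => DIFFER
  Position 4: 'e' vs 'd' => DIFFER
  Position 5: 'e' vs 'c' => DIFFER
  Position 6: 'd' vs 'e' => DIFFER
Positions that differ: 7

7


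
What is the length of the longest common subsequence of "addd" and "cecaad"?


LCS of "addd" and "cecaad"
DP table:
           c    e    c    a    a    d
      0    0    0    0    0    0    0
  a   0    0    0    0    1    1    1
  d   0    0    0    0    1    1    2
  d   0    0    0    0    1    1    2
  d   0    0    0    0    1    1    2
LCS length = dp[4][6] = 2

2


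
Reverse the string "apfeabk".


Input: apfeabk
Reading characters right to left:
  Position 6: 'k'
  Position 5: 'b'
  Position 4: 'a'
  Position 3: 'e'
  Position 2: 'f'
  Position 1: 'p'
  Position 0: 'a'
Reversed: kbaefpa

kbaefpa


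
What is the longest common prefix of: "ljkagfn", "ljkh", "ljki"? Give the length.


Words: ljkagfn, ljkh, ljki
  Position 0: all 'l' => match
  Position 1: all 'j' => match
  Position 2: all 'k' => match
  Position 3: ('a', 'h', 'i') => mismatch, stop
LCP = "ljk" (length 3)

3


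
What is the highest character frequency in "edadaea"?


Input: edadaea
Character counts:
  'a': 3
  'd': 2
  'e': 2
Maximum frequency: 3

3


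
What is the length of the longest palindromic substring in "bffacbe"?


Input: "bffacbe"
Checking substrings for palindromes:
  [1:3] "ff" (len 2) => palindrome
Longest palindromic substring: "ff" with length 2

2


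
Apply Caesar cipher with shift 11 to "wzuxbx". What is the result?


Caesar cipher: shift "wzuxbx" by 11
  'w' (pos 22) + 11 = pos 7 = 'h'
  'z' (pos 25) + 11 = pos 10 = 'k'
  'u' (pos 20) + 11 = pos 5 = 'f'
  'x' (pos 23) + 11 = pos 8 = 'i'
  'b' (pos 1) + 11 = pos 12 = 'm'
  'x' (pos 23) + 11 = pos 8 = 'i'
Result: hkfimi

hkfimi


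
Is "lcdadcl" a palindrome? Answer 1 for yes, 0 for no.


Input: lcdadcl
Reversed: lcdadcl
  Compare pos 0 ('l') with pos 6 ('l'): match
  Compare pos 1 ('c') with pos 5 ('c'): match
  Compare pos 2 ('d') with pos 4 ('d'): match
Result: palindrome

1


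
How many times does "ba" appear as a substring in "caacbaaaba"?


Searching for "ba" in "caacbaaaba"
Scanning each position:
  Position 0: "ca" => no
  Position 1: "aa" => no
  Position 2: "ac" => no
  Position 3: "cb" => no
  Position 4: "ba" => MATCH
  Position 5: "aa" => no
  Position 6: "aa" => no
  Position 7: "ab" => no
  Position 8: "ba" => MATCH
Total occurrences: 2

2


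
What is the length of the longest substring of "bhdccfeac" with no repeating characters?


Input: "bhdccfeac"
Sliding window (track last position of each char):
  Position 0 ('b'): window [0,0] length 1 -- new best
  Position 1 ('h'): window [0,1] length 2 -- new best
  Position 2 ('d'): window [0,2] length 3 -- new best
  Position 3 ('c'): window [0,3] length 4 -- new best
  Position 4 ('c'): repeat (last at 3), move window start to 4
  Position 4 ('c'): window [4,4] length 1
  Position 5 ('f'): window [4,5] length 2
  Position 6 ('e'): window [4,6] length 3
  Position 7 ('a'): window [4,7] length 4
  Position 8 ('c'): repeat (last at 4), move window start to 5
  Position 8 ('c'): window [5,8] length 4
Longest substring with no repeats: "bhdc" with length 4

4


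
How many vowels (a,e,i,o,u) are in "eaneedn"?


Input: eaneedn
Checking each character:
  'e' at position 0: vowel (running total: 1)
  'a' at position 1: vowel (running total: 2)
  'n' at position 2: consonant
  'e' at position 3: vowel (running total: 3)
  'e' at position 4: vowel (running total: 4)
  'd' at position 5: consonant
  'n' at position 6: consonant
Total vowels: 4

4


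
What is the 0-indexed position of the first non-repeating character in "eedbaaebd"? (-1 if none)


Input: eedbaaebd
Character frequencies:
  'a': 2
  'b': 2
  'd': 2
  'e': 3
Scanning left to right for freq == 1:
  Position 0 ('e'): freq=3, skip
  Position 1 ('e'): freq=3, skip
  Position 2 ('d'): freq=2, skip
  Position 3 ('b'): freq=2, skip
  Position 4 ('a'): freq=2, skip
  Position 5 ('a'): freq=2, skip
  Position 6 ('e'): freq=3, skip
  Position 7 ('b'): freq=2, skip
  Position 8 ('d'): freq=2, skip
  No unique character found => answer = -1

-1


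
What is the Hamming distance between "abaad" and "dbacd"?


Comparing "abaad" and "dbacd" position by position:
  Position 0: 'a' vs 'd' => differ
  Position 1: 'b' vs 'b' => same
  Position 2: 'a' vs 'a' => same
  Position 3: 'a' vs 'c' => differ
  Position 4: 'd' vs 'd' => same
Total differences (Hamming distance): 2

2


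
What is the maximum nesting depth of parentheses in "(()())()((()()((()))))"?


Input: "(()())()((()()((()))))"
Tracking depth:
  Position 0 '(': depth becomes 1
  Position 1 '(': depth becomes 2
  Position 2 ')': depth becomes 1
  Position 3 '(': depth becomes 2
  Position 4 ')': depth becomes 1
  Position 5 ')': depth becomes 0
  Position 6 '(': depth becomes 1
  Position 7 ')': depth becomes 0
  Position 8 '(': depth becomes 1
  Position 9 '(': depth becomes 2
  Position 10 '(': depth becomes 3
  Position 11 ')': depth becomes 2
  Position 12 '(': depth becomes 3
  Position 13 ')': depth becomes 2
  Position 14 '(': depth becomes 3
  Position 15 '(': depth becomes 4
  Position 16 '(': depth becomes 5
  Position 17 ')': depth becomes 4
  Position 18 ')': depth becomes 3
  Position 19 ')': depth becomes 2
  Position 20 ')': depth becomes 1
  Position 21 ')': depth becomes 0
Maximum depth reached: 5

5


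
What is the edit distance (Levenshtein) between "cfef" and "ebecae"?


Computing edit distance: "cfef" -> "ebecae"
DP table:
           e    b    e    c    a    e
      0    1    2    3    4    5    6
  c   1    1    2    3    3    4    5
  f   2    2    2    3    4    4    5
  e   3    2    3    2    3    4    4
  f   4    3    3    3    3    4    5
Edit distance = dp[4][6] = 5

5


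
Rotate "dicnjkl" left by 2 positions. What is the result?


Input: "dicnjkl", rotate left by 2
First 2 characters: "di"
Remaining characters: "cnjkl"
Concatenate remaining + first: "cnjkl" + "di" = "cnjkldi"

cnjkldi


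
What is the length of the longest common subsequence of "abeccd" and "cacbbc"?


LCS of "abeccd" and "cacbbc"
DP table:
           c    a    c    b    b    c
      0    0    0    0    0    0    0
  a   0    0    1    1    1    1    1
  b   0    0    1    1    2    2    2
  e   0    0    1    1    2    2    2
  c   0    1    1    2    2    2    3
  c   0    1    1    2    2    2    3
  d   0    1    1    2    2    2    3
LCS length = dp[6][6] = 3

3


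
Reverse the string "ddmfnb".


Input: ddmfnb
Reading characters right to left:
  Position 5: 'b'
  Position 4: 'n'
  Position 3: 'f'
  Position 2: 'm'
  Position 1: 'd'
  Position 0: 'd'
Reversed: bnfmdd

bnfmdd


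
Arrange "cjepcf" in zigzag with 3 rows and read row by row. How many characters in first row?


Zigzag "cjepcf" into 3 rows:
Placing characters:
  'c' => row 0
  'j' => row 1
  'e' => row 2
  'p' => row 1
  'c' => row 0
  'f' => row 1
Rows:
  Row 0: "cc"
  Row 1: "jpf"
  Row 2: "e"
First row length: 2

2


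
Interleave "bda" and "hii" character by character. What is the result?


Interleaving "bda" and "hii":
  Position 0: 'b' from first, 'h' from second => "bh"
  Position 1: 'd' from first, 'i' from second => "di"
  Position 2: 'a' from first, 'i' from second => "ai"
Result: bhdiai

bhdiai


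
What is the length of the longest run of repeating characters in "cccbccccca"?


Input: "cccbccccca"
Scanning for longest run:
  Position 1 ('c'): continues run of 'c', length=2
  Position 2 ('c'): continues run of 'c', length=3
  Position 3 ('b'): new char, reset run to 1
  Position 4 ('c'): new char, reset run to 1
  Position 5 ('c'): continues run of 'c', length=2
  Position 6 ('c'): continues run of 'c', length=3
  Position 7 ('c'): continues run of 'c', length=4
  Position 8 ('c'): continues run of 'c', length=5
  Position 9 ('a'): new char, reset run to 1
Longest run: 'c' with length 5

5


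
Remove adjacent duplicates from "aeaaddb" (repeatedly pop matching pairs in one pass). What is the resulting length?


Input: aeaaddb
Stack-based adjacent duplicate removal:
  Read 'a': push. Stack: a
  Read 'e': push. Stack: ae
  Read 'a': push. Stack: aea
  Read 'a': matches stack top 'a' => pop. Stack: ae
  Read 'd': push. Stack: aed
  Read 'd': matches stack top 'd' => pop. Stack: ae
  Read 'b': push. Stack: aeb
Final stack: "aeb" (length 3)

3


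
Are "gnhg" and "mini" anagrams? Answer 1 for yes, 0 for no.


Strings: "gnhg", "mini"
Sorted first:  gghn
Sorted second: iimn
Differ at position 0: 'g' vs 'i' => not anagrams

0


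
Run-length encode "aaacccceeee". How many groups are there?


Input: aaacccceeee
Scanning for consecutive runs:
  Group 1: 'a' x 3 (positions 0-2)
  Group 2: 'c' x 4 (positions 3-6)
  Group 3: 'e' x 4 (positions 7-10)
Total groups: 3

3


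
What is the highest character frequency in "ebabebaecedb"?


Input: ebabebaecedb
Character counts:
  'a': 2
  'b': 4
  'c': 1
  'd': 1
  'e': 4
Maximum frequency: 4

4


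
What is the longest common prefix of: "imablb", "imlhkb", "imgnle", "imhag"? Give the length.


Words: imablb, imlhkb, imgnle, imhag
  Position 0: all 'i' => match
  Position 1: all 'm' => match
  Position 2: ('a', 'l', 'g', 'h') => mismatch, stop
LCP = "im" (length 2)

2


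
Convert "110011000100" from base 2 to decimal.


Input: "110011000100" in base 2
Positional expansion:
  Digit '1' (value 1) x 2^11 = 2048
  Digit '1' (value 1) x 2^10 = 1024
  Digit '0' (value 0) x 2^9 = 0
  Digit '0' (value 0) x 2^8 = 0
  Digit '1' (value 1) x 2^7 = 128
  Digit '1' (value 1) x 2^6 = 64
  Digit '0' (value 0) x 2^5 = 0
  Digit '0' (value 0) x 2^4 = 0
  Digit '0' (value 0) x 2^3 = 0
  Digit '1' (value 1) x 2^2 = 4
  Digit '0' (value 0) x 2^1 = 0
  Digit '0' (value 0) x 2^0 = 0
Sum = 3268

3268


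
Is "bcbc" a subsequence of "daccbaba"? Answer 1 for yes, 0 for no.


Check if "bcbc" is a subsequence of "daccbaba"
Greedy scan:
  Position 0 ('d'): no match needed
  Position 1 ('a'): no match needed
  Position 2 ('c'): no match needed
  Position 3 ('c'): no match needed
  Position 4 ('b'): matches sub[0] = 'b'
  Position 5 ('a'): no match needed
  Position 6 ('b'): no match needed
  Position 7 ('a'): no match needed
Only matched 1/4 characters => not a subsequence

0


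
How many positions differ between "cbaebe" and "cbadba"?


Comparing "cbaebe" and "cbadba" position by position:
  Position 0: 'c' vs 'c' => same
  Position 1: 'b' vs 'b' => same
  Position 2: 'a' vs 'a' => same
  Position 3: 'e' vs 'd' => DIFFER
  Position 4: 'b' vs 'b' => same
  Position 5: 'e' vs 'a' => DIFFER
Positions that differ: 2

2


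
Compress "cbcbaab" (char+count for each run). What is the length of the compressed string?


Input: cbcbaab
Runs:
  'c' x 1 => "c1"
  'b' x 1 => "b1"
  'c' x 1 => "c1"
  'b' x 1 => "b1"
  'a' x 2 => "a2"
  'b' x 1 => "b1"
Compressed: "c1b1c1b1a2b1"
Compressed length: 12

12


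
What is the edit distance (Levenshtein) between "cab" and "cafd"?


Computing edit distance: "cab" -> "cafd"
DP table:
           c    a    f    d
      0    1    2    3    4
  c   1    0    1    2    3
  a   2    1    0    1    2
  b   3    2    1    1    2
Edit distance = dp[3][4] = 2

2


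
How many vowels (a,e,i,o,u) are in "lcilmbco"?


Input: lcilmbco
Checking each character:
  'l' at position 0: consonant
  'c' at position 1: consonant
  'i' at position 2: vowel (running total: 1)
  'l' at position 3: consonant
  'm' at position 4: consonant
  'b' at position 5: consonant
  'c' at position 6: consonant
  'o' at position 7: vowel (running total: 2)
Total vowels: 2

2


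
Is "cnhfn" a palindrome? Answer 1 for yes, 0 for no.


Input: cnhfn
Reversed: nfhnc
  Compare pos 0 ('c') with pos 4 ('n'): MISMATCH
  Compare pos 1 ('n') with pos 3 ('f'): MISMATCH
Result: not a palindrome

0


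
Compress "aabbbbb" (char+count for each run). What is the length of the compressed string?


Input: aabbbbb
Runs:
  'a' x 2 => "a2"
  'b' x 5 => "b5"
Compressed: "a2b5"
Compressed length: 4

4


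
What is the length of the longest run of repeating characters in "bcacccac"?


Input: "bcacccac"
Scanning for longest run:
  Position 1 ('c'): new char, reset run to 1
  Position 2 ('a'): new char, reset run to 1
  Position 3 ('c'): new char, reset run to 1
  Position 4 ('c'): continues run of 'c', length=2
  Position 5 ('c'): continues run of 'c', length=3
  Position 6 ('a'): new char, reset run to 1
  Position 7 ('c'): new char, reset run to 1
Longest run: 'c' with length 3

3


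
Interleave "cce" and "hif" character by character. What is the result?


Interleaving "cce" and "hif":
  Position 0: 'c' from first, 'h' from second => "ch"
  Position 1: 'c' from first, 'i' from second => "ci"
  Position 2: 'e' from first, 'f' from second => "ef"
Result: chcief

chcief


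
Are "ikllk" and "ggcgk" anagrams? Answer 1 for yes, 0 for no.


Strings: "ikllk", "ggcgk"
Sorted first:  ikkll
Sorted second: cgggk
Differ at position 0: 'i' vs 'c' => not anagrams

0


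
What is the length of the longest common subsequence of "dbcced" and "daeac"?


LCS of "dbcced" and "daeac"
DP table:
           d    a    e    a    c
      0    0    0    0    0    0
  d   0    1    1    1    1    1
  b   0    1    1    1    1    1
  c   0    1    1    1    1    2
  c   0    1    1    1    1    2
  e   0    1    1    2    2    2
  d   0    1    1    2    2    2
LCS length = dp[6][5] = 2

2


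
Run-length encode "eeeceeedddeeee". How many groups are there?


Input: eeeceeedddeeee
Scanning for consecutive runs:
  Group 1: 'e' x 3 (positions 0-2)
  Group 2: 'c' x 1 (positions 3-3)
  Group 3: 'e' x 3 (positions 4-6)
  Group 4: 'd' x 3 (positions 7-9)
  Group 5: 'e' x 4 (positions 10-13)
Total groups: 5

5


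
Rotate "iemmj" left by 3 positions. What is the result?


Input: "iemmj", rotate left by 3
First 3 characters: "iem"
Remaining characters: "mj"
Concatenate remaining + first: "mj" + "iem" = "mjiem"

mjiem


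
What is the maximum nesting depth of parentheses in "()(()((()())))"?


Input: "()(()((()())))"
Tracking depth:
  Position 0 '(': depth becomes 1
  Position 1 ')': depth becomes 0
  Position 2 '(': depth becomes 1
  Position 3 '(': depth becomes 2
  Position 4 ')': depth becomes 1
  Position 5 '(': depth becomes 2
  Position 6 '(': depth becomes 3
  Position 7 '(': depth becomes 4
  Position 8 ')': depth becomes 3
  Position 9 '(': depth becomes 4
  Position 10 ')': depth becomes 3
  Position 11 ')': depth becomes 2
  Position 12 ')': depth becomes 1
  Position 13 ')': depth becomes 0
Maximum depth reached: 4

4


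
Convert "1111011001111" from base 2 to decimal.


Input: "1111011001111" in base 2
Positional expansion:
  Digit '1' (value 1) x 2^12 = 4096
  Digit '1' (value 1) x 2^11 = 2048
  Digit '1' (value 1) x 2^10 = 1024
  Digit '1' (value 1) x 2^9 = 512
  Digit '0' (value 0) x 2^8 = 0
  Digit '1' (value 1) x 2^7 = 128
  Digit '1' (value 1) x 2^6 = 64
  Digit '0' (value 0) x 2^5 = 0
  Digit '0' (value 0) x 2^4 = 0
  Digit '1' (value 1) x 2^3 = 8
  Digit '1' (value 1) x 2^2 = 4
  Digit '1' (value 1) x 2^1 = 2
  Digit '1' (value 1) x 2^0 = 1
Sum = 7887

7887


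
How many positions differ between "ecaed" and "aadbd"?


Comparing "ecaed" and "aadbd" position by position:
  Position 0: 'e' vs 'a' => DIFFER
  Position 1: 'c' vs 'a' => DIFFER
  Position 2: 'a' vs 'd' => DIFFER
  Position 3: 'e' vs 'b' => DIFFER
  Position 4: 'd' vs 'd' => same
Positions that differ: 4

4


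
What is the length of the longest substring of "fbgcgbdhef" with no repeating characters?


Input: "fbgcgbdhef"
Sliding window (track last position of each char):
  Position 0 ('f'): window [0,0] length 1 -- new best
  Position 1 ('b'): window [0,1] length 2 -- new best
  Position 2 ('g'): window [0,2] length 3 -- new best
  Position 3 ('c'): window [0,3] length 4 -- new best
  Position 4 ('g'): repeat (last at 2), move window start to 3
  Position 4 ('g'): window [3,4] length 2
  Position 5 ('b'): window [3,5] length 3
  Position 6 ('d'): window [3,6] length 4
  Position 7 ('h'): window [3,7] length 5 -- new best
  Position 8 ('e'): window [3,8] length 6 -- new best
  Position 9 ('f'): window [3,9] length 7 -- new best
Longest substring with no repeats: "cgbdhef" with length 7

7


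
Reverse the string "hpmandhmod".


Input: hpmandhmod
Reading characters right to left:
  Position 9: 'd'
  Position 8: 'o'
  Position 7: 'm'
  Position 6: 'h'
  Position 5: 'd'
  Position 4: 'n'
  Position 3: 'a'
  Position 2: 'm'
  Position 1: 'p'
  Position 0: 'h'
Reversed: domhdnamph

domhdnamph


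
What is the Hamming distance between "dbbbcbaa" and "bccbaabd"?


Comparing "dbbbcbaa" and "bccbaabd" position by position:
  Position 0: 'd' vs 'b' => differ
  Position 1: 'b' vs 'c' => differ
  Position 2: 'b' vs 'c' => differ
  Position 3: 'b' vs 'b' => same
  Position 4: 'c' vs 'a' => differ
  Position 5: 'b' vs 'a' => differ
  Position 6: 'a' vs 'b' => differ
  Position 7: 'a' vs 'd' => differ
Total differences (Hamming distance): 7

7


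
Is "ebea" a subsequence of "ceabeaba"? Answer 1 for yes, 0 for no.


Check if "ebea" is a subsequence of "ceabeaba"
Greedy scan:
  Position 0 ('c'): no match needed
  Position 1 ('e'): matches sub[0] = 'e'
  Position 2 ('a'): no match needed
  Position 3 ('b'): matches sub[1] = 'b'
  Position 4 ('e'): matches sub[2] = 'e'
  Position 5 ('a'): matches sub[3] = 'a'
  Position 6 ('b'): no match needed
  Position 7 ('a'): no match needed
All 4 characters matched => is a subsequence

1


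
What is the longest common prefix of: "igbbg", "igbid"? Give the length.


Words: igbbg, igbid
  Position 0: all 'i' => match
  Position 1: all 'g' => match
  Position 2: all 'b' => match
  Position 3: ('b', 'i') => mismatch, stop
LCP = "igb" (length 3)

3


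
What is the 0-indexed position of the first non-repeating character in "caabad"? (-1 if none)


Input: caabad
Character frequencies:
  'a': 3
  'b': 1
  'c': 1
  'd': 1
Scanning left to right for freq == 1:
  Position 0 ('c'): unique! => answer = 0

0


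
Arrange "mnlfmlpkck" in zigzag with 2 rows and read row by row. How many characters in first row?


Zigzag "mnlfmlpkck" into 2 rows:
Placing characters:
  'm' => row 0
  'n' => row 1
  'l' => row 0
  'f' => row 1
  'm' => row 0
  'l' => row 1
  'p' => row 0
  'k' => row 1
  'c' => row 0
  'k' => row 1
Rows:
  Row 0: "mlmpc"
  Row 1: "nflkk"
First row length: 5

5
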